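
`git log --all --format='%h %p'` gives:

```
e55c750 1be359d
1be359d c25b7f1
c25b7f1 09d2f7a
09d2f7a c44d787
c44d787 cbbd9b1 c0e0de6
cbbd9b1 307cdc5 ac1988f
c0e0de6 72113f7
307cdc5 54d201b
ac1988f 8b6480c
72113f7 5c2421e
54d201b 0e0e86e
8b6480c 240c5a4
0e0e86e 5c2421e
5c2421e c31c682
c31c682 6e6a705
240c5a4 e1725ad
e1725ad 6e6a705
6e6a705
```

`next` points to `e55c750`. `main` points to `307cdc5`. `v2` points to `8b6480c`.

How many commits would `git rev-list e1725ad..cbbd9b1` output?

Reachable from cbbd9b1: {0e0e86e, 240c5a4, 307cdc5, 54d201b, 5c2421e, 6e6a705, 8b6480c, ac1988f, c31c682, cbbd9b1, e1725ad}.
Reachable from e1725ad: {6e6a705, e1725ad}.
In cbbd9b1's history but not e1725ad's: {0e0e86e, 240c5a4, 307cdc5, 54d201b, 5c2421e, 8b6480c, ac1988f, c31c682, cbbd9b1} — 9 commits.

9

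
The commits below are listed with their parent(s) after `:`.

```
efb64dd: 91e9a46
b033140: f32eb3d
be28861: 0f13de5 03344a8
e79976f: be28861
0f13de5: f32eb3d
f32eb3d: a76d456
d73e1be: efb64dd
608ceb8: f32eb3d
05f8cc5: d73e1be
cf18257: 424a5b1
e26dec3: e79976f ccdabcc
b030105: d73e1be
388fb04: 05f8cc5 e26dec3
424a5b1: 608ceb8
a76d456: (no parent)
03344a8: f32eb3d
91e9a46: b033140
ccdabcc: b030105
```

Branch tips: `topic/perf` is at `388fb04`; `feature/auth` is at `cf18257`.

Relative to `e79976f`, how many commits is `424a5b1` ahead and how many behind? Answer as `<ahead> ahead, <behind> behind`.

2 ahead, 4 behind

Reachable from 424a5b1: {424a5b1, 608ceb8, a76d456, f32eb3d}.
Reachable from e79976f: {03344a8, 0f13de5, a76d456, be28861, e79976f, f32eb3d}.
Only in 424a5b1's history (ahead): {424a5b1, 608ceb8} — 2.
Only in e79976f's history (behind): {03344a8, 0f13de5, be28861, e79976f} — 4.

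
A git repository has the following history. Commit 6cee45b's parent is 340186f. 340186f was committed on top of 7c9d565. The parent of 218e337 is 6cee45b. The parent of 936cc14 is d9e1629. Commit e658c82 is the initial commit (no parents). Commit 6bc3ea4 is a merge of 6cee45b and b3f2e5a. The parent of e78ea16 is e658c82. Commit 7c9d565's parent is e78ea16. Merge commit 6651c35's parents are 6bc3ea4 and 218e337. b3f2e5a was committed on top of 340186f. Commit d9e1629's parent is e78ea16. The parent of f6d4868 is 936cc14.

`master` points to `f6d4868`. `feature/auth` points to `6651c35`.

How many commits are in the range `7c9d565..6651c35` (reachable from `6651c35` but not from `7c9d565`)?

6

Reachable from 6651c35: {218e337, 340186f, 6651c35, 6bc3ea4, 6cee45b, 7c9d565, b3f2e5a, e658c82, e78ea16}.
Reachable from 7c9d565: {7c9d565, e658c82, e78ea16}.
In 6651c35's history but not 7c9d565's: {218e337, 340186f, 6651c35, 6bc3ea4, 6cee45b, b3f2e5a} — 6 commits.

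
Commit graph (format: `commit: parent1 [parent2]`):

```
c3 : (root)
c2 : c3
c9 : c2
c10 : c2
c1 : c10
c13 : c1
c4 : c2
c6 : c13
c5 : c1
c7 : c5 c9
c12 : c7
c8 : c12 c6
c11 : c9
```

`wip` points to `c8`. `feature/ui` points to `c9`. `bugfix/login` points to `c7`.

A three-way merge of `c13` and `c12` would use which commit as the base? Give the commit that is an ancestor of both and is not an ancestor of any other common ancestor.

c1

Ancestors of c13: {c1, c10, c13, c2, c3}.
Ancestors of c12: {c1, c10, c12, c2, c3, c5, c7, c9}.
Common ancestors: {c1, c10, c2, c3}.
Among these, c1 is not an ancestor of any other common ancestor — it is the merge base.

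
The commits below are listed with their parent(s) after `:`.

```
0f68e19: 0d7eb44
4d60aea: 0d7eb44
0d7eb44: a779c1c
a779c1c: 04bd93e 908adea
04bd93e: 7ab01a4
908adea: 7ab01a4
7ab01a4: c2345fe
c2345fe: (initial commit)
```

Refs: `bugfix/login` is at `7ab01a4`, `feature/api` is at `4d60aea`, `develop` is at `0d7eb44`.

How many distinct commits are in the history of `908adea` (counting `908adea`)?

Walking parent pointers from 908adea: reachable set = {7ab01a4, 908adea, c2345fe}.
That is 3 commits.

3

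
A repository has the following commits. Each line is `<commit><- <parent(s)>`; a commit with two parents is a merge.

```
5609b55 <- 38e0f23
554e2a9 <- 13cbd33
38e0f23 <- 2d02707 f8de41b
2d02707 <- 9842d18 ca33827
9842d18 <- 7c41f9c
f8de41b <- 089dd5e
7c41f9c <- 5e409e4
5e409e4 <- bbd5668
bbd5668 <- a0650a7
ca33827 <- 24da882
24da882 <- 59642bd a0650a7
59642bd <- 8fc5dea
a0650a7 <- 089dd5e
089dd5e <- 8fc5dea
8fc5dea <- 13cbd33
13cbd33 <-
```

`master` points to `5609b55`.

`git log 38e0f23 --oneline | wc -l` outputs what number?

Walking parent pointers from 38e0f23: reachable set = {089dd5e, 13cbd33, 24da882, 2d02707, 38e0f23, 59642bd, 5e409e4, 7c41f9c, 8fc5dea, 9842d18, a0650a7, bbd5668, ca33827, f8de41b}.
That is 14 commits.

14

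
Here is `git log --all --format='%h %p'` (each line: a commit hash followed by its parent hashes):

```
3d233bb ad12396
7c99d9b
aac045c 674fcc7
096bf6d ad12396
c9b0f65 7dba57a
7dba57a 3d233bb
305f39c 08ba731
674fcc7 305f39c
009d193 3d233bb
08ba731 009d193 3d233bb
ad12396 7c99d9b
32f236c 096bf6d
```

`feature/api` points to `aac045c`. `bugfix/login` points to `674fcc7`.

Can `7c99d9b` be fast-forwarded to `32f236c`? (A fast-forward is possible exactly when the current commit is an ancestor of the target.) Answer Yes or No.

Yes

A fast-forward from 7c99d9b to 32f236c is possible iff 7c99d9b is an ancestor of 32f236c.
Ancestors of 32f236c: {096bf6d, 32f236c, 7c99d9b, ad12396}.
7c99d9b is among them, so fast-forward is possible.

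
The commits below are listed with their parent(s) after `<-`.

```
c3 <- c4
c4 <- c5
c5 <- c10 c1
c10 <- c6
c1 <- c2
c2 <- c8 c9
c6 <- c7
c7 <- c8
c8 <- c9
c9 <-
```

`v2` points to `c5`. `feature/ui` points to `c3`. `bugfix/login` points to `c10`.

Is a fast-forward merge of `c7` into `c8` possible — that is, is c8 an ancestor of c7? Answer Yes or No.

A fast-forward from c8 to c7 is possible iff c8 is an ancestor of c7.
Ancestors of c7: {c7, c8, c9}.
c8 is among them, so fast-forward is possible.

Yes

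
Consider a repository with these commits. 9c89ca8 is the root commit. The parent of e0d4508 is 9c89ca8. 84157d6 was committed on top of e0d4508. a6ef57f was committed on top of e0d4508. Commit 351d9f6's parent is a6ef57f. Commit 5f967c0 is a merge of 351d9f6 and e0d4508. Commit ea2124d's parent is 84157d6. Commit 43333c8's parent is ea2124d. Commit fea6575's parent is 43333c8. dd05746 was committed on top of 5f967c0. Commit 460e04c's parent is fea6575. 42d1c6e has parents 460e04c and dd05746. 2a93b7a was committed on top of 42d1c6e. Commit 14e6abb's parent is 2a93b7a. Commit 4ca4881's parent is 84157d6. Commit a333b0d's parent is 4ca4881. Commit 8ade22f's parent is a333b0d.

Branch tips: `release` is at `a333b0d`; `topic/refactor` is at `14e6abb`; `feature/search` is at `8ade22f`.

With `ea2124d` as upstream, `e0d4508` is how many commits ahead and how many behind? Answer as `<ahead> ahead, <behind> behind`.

0 ahead, 2 behind

Reachable from e0d4508: {9c89ca8, e0d4508}.
Reachable from ea2124d: {84157d6, 9c89ca8, e0d4508, ea2124d}.
Only in e0d4508's history (ahead): {} — 0.
Only in ea2124d's history (behind): {84157d6, ea2124d} — 2.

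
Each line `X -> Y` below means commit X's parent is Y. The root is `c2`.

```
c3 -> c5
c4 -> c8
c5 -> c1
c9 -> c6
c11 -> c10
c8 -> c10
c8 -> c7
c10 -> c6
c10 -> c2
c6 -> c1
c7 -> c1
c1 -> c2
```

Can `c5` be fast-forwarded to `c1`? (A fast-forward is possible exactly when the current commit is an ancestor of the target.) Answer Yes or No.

A fast-forward from c5 to c1 is possible iff c5 is an ancestor of c1.
Ancestors of c1: {c1, c2}.
c5 is not among them, so fast-forward is not possible.

No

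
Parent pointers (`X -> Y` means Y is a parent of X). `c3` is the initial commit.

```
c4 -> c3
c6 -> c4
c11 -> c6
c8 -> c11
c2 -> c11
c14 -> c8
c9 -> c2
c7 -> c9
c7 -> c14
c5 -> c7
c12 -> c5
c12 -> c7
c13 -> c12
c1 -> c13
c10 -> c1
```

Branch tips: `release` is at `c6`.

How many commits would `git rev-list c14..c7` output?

Reachable from c7: {c11, c14, c2, c3, c4, c6, c7, c8, c9}.
Reachable from c14: {c11, c14, c3, c4, c6, c8}.
In c7's history but not c14's: {c2, c7, c9} — 3 commits.

3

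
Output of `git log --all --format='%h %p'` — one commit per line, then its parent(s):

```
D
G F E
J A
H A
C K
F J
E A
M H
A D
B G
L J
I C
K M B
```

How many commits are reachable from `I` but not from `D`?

11

Reachable from I: {A, B, C, D, E, F, G, H, I, J, K, M}.
Reachable from D: {D}.
In I's history but not D's: {A, B, C, E, F, G, H, I, J, K, M} — 11 commits.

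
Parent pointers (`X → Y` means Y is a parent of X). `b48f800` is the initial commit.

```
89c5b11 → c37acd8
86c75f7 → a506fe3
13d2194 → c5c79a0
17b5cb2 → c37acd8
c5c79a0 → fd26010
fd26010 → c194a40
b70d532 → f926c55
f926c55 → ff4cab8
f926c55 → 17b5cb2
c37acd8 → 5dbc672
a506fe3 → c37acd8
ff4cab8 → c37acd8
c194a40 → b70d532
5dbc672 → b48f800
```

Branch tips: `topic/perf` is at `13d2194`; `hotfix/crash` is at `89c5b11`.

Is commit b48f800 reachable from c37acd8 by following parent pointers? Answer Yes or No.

Yes

Ancestors of c37acd8 (commits reachable by following parents): {5dbc672, b48f800, c37acd8}.
b48f800 is in that set, so it is an ancestor of c37acd8.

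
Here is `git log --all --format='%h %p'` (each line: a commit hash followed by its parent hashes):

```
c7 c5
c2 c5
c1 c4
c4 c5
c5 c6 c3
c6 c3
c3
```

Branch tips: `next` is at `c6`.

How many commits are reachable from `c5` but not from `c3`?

Reachable from c5: {c3, c5, c6}.
Reachable from c3: {c3}.
In c5's history but not c3's: {c5, c6} — 2 commits.

2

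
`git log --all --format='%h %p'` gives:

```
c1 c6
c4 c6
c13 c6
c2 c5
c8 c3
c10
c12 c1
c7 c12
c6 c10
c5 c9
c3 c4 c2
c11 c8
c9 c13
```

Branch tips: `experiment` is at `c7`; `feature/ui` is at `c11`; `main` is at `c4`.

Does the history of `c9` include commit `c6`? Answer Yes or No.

Ancestors of c9 (commits reachable by following parents): {c10, c13, c6, c9}.
c6 is in that set, so it is an ancestor of c9.

Yes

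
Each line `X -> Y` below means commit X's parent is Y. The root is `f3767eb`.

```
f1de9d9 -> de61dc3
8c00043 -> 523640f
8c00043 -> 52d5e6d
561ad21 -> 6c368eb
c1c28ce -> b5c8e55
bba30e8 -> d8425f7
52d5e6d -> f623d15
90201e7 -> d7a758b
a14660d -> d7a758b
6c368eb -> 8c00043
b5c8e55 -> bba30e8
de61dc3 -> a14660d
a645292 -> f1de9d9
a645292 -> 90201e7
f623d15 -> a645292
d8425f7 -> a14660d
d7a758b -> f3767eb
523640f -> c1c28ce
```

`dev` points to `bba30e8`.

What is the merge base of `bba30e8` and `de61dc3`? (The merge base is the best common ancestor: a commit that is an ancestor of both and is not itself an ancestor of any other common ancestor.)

Ancestors of bba30e8: {a14660d, bba30e8, d7a758b, d8425f7, f3767eb}.
Ancestors of de61dc3: {a14660d, d7a758b, de61dc3, f3767eb}.
Common ancestors: {a14660d, d7a758b, f3767eb}.
Among these, a14660d is not an ancestor of any other common ancestor — it is the merge base.

a14660d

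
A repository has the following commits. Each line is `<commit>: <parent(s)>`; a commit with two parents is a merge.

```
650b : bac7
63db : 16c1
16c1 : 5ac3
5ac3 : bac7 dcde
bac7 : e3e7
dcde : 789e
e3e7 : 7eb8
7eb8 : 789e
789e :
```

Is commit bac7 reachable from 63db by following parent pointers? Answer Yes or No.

Ancestors of 63db (commits reachable by following parents): {16c1, 5ac3, 63db, 789e, 7eb8, bac7, dcde, e3e7}.
bac7 is in that set, so it is an ancestor of 63db.

Yes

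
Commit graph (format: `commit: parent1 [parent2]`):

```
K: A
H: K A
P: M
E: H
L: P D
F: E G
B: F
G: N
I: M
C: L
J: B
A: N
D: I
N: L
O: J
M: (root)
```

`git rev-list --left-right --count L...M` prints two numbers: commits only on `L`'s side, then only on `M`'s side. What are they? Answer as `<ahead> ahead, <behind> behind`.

4 ahead, 0 behind

Reachable from L: {D, I, L, M, P}.
Reachable from M: {M}.
Only in L's history (ahead): {D, I, L, P} — 4.
Only in M's history (behind): {} — 0.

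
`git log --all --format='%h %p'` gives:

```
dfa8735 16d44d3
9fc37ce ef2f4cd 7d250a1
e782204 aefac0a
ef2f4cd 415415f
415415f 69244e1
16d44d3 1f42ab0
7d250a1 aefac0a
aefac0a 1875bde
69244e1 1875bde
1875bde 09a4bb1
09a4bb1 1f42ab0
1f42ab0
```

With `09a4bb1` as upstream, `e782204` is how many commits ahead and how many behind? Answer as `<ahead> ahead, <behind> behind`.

3 ahead, 0 behind

Reachable from e782204: {09a4bb1, 1875bde, 1f42ab0, aefac0a, e782204}.
Reachable from 09a4bb1: {09a4bb1, 1f42ab0}.
Only in e782204's history (ahead): {1875bde, aefac0a, e782204} — 3.
Only in 09a4bb1's history (behind): {} — 0.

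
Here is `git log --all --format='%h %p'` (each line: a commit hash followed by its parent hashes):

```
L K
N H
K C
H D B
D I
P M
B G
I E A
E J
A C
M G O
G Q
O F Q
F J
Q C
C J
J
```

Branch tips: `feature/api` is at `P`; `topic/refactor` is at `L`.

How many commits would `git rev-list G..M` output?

3

Reachable from M: {C, F, G, J, M, O, Q}.
Reachable from G: {C, G, J, Q}.
In M's history but not G's: {F, M, O} — 3 commits.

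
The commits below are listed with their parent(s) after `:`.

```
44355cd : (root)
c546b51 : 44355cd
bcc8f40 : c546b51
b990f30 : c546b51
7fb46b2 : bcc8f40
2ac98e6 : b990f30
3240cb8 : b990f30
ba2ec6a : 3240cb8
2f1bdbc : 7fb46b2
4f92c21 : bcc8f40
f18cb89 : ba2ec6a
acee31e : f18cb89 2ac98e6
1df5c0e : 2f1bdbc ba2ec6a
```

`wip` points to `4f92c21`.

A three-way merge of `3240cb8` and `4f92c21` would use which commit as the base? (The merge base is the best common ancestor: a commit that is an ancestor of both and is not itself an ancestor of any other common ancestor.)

Ancestors of 3240cb8: {3240cb8, 44355cd, b990f30, c546b51}.
Ancestors of 4f92c21: {44355cd, 4f92c21, bcc8f40, c546b51}.
Common ancestors: {44355cd, c546b51}.
Among these, c546b51 is not an ancestor of any other common ancestor — it is the merge base.

c546b51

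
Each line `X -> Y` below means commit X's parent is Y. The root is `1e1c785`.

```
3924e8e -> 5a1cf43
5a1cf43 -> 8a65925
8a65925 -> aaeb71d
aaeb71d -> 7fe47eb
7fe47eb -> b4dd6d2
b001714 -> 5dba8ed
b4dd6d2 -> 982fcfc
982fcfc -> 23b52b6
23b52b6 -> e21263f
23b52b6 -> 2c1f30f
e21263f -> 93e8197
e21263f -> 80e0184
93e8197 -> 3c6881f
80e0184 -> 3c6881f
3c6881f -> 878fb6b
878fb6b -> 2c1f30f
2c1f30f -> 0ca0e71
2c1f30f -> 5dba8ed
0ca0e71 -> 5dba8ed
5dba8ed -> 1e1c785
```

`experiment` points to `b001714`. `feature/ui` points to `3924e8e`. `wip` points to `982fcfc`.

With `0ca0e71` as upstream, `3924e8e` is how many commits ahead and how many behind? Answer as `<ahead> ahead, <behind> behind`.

Reachable from 3924e8e: {0ca0e71, 1e1c785, 23b52b6, 2c1f30f, 3924e8e, 3c6881f, 5a1cf43, 5dba8ed, 7fe47eb, 80e0184, 878fb6b, 8a65925, 93e8197, 982fcfc, aaeb71d, b4dd6d2, e21263f}.
Reachable from 0ca0e71: {0ca0e71, 1e1c785, 5dba8ed}.
Only in 3924e8e's history (ahead): {23b52b6, 2c1f30f, 3924e8e, 3c6881f, 5a1cf43, 7fe47eb, 80e0184, 878fb6b, 8a65925, 93e8197, 982fcfc, aaeb71d, b4dd6d2, e21263f} — 14.
Only in 0ca0e71's history (behind): {} — 0.

14 ahead, 0 behind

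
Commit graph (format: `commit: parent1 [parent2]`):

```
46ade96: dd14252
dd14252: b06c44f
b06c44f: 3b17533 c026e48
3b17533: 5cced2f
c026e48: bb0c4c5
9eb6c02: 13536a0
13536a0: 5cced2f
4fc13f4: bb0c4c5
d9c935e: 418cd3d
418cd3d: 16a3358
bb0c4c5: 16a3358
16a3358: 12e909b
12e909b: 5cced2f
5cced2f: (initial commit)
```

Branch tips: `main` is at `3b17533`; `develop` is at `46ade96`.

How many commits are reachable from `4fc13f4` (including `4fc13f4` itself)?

Walking parent pointers from 4fc13f4: reachable set = {12e909b, 16a3358, 4fc13f4, 5cced2f, bb0c4c5}.
That is 5 commits.

5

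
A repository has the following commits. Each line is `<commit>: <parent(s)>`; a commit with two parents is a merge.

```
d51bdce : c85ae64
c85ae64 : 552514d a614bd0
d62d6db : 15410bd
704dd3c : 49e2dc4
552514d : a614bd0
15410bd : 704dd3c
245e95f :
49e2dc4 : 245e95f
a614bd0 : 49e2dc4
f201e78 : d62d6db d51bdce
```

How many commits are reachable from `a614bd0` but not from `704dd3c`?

Reachable from a614bd0: {245e95f, 49e2dc4, a614bd0}.
Reachable from 704dd3c: {245e95f, 49e2dc4, 704dd3c}.
In a614bd0's history but not 704dd3c's: {a614bd0} — 1 commit.

1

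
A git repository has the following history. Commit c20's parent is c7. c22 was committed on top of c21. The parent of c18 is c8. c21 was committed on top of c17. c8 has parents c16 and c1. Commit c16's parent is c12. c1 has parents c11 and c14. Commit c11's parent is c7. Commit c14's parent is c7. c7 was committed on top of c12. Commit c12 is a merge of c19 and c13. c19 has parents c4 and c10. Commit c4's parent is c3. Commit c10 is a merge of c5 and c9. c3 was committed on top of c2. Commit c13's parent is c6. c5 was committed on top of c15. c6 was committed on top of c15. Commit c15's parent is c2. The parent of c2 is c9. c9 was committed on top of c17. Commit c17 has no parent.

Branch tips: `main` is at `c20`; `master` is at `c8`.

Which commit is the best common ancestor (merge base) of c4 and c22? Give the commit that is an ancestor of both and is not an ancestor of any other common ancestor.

c17

Ancestors of c4: {c17, c2, c3, c4, c9}.
Ancestors of c22: {c17, c21, c22}.
Common ancestors: {c17}.
The only common ancestor is c17, so it is the merge base.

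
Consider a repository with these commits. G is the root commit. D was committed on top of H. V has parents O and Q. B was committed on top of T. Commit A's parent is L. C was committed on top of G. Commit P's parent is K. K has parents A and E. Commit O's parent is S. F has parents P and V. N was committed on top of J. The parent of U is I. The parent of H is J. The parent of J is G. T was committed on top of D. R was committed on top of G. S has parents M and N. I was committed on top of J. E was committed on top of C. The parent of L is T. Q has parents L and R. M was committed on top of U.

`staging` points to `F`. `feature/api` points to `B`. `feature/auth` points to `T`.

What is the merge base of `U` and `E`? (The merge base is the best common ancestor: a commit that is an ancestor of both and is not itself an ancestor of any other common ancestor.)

G

Ancestors of U: {G, I, J, U}.
Ancestors of E: {C, E, G}.
Common ancestors: {G}.
The only common ancestor is G, so it is the merge base.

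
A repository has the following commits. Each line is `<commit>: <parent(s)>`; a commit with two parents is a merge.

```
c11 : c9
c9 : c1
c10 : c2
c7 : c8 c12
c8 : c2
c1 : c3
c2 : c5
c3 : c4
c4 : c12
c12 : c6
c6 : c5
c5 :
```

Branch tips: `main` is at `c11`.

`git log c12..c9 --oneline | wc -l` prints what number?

4

Reachable from c9: {c1, c12, c3, c4, c5, c6, c9}.
Reachable from c12: {c12, c5, c6}.
In c9's history but not c12's: {c1, c3, c4, c9} — 4 commits.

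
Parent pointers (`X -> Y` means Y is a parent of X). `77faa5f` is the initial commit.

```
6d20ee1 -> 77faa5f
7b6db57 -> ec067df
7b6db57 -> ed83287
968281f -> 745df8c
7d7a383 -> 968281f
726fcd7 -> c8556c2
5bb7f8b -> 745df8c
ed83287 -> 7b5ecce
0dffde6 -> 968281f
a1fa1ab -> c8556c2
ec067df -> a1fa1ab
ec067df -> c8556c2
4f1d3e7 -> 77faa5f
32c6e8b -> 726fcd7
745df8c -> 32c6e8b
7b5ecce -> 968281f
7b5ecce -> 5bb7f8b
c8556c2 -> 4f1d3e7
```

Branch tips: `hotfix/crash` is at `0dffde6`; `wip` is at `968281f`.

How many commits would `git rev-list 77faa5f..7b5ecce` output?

8

Reachable from 7b5ecce: {32c6e8b, 4f1d3e7, 5bb7f8b, 726fcd7, 745df8c, 77faa5f, 7b5ecce, 968281f, c8556c2}.
Reachable from 77faa5f: {77faa5f}.
In 7b5ecce's history but not 77faa5f's: {32c6e8b, 4f1d3e7, 5bb7f8b, 726fcd7, 745df8c, 7b5ecce, 968281f, c8556c2} — 8 commits.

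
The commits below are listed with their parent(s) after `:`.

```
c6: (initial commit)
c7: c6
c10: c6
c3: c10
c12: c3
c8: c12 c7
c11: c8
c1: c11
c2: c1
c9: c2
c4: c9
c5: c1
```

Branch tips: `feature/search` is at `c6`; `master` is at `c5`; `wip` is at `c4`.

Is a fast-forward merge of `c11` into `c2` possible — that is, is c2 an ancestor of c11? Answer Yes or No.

A fast-forward from c2 to c11 is possible iff c2 is an ancestor of c11.
Ancestors of c11: {c10, c11, c12, c3, c6, c7, c8}.
c2 is not among them, so fast-forward is not possible.

No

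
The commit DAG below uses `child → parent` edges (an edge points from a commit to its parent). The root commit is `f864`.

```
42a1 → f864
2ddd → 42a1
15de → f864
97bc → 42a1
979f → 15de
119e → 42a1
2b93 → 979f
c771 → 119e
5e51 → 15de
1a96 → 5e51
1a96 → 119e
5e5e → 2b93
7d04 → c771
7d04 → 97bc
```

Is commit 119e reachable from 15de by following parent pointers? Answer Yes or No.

No

Ancestors of 15de: {15de, f864}.
119e is not in that set, so it is not an ancestor of 15de.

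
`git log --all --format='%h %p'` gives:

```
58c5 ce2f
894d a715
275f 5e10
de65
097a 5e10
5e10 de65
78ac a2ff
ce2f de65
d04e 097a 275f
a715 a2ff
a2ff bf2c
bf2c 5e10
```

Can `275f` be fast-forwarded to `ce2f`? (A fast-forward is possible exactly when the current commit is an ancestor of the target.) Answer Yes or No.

No

A fast-forward from 275f to ce2f is possible iff 275f is an ancestor of ce2f.
Ancestors of ce2f: {ce2f, de65}.
275f is not among them, so fast-forward is not possible.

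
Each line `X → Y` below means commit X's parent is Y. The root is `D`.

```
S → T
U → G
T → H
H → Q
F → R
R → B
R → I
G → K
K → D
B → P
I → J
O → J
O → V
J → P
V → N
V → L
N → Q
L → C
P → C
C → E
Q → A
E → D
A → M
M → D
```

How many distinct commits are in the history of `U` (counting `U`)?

Walking parent pointers from U: reachable set = {D, G, K, U}.
That is 4 commits.

4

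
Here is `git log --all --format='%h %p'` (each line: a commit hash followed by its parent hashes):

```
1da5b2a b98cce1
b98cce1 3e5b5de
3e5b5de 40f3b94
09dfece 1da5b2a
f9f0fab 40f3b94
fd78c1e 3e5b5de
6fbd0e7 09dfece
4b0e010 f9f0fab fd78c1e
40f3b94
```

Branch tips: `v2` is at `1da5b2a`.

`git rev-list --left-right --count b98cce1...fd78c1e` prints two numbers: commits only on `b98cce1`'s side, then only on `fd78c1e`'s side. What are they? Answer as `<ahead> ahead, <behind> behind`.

Reachable from b98cce1: {3e5b5de, 40f3b94, b98cce1}.
Reachable from fd78c1e: {3e5b5de, 40f3b94, fd78c1e}.
Only in b98cce1's history (ahead): {b98cce1} — 1.
Only in fd78c1e's history (behind): {fd78c1e} — 1.

1 ahead, 1 behind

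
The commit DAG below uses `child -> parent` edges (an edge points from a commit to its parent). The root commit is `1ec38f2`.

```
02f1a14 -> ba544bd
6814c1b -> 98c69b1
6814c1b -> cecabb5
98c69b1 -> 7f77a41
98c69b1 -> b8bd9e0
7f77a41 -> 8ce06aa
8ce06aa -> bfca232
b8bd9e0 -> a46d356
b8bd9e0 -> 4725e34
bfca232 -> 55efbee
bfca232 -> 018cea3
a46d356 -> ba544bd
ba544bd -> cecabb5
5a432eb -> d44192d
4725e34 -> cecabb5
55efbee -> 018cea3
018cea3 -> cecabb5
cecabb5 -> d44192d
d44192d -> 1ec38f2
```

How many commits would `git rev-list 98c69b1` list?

13

Walking parent pointers from 98c69b1: reachable set = {018cea3, 1ec38f2, 4725e34, 55efbee, 7f77a41, 8ce06aa, 98c69b1, a46d356, b8bd9e0, ba544bd, bfca232, cecabb5, d44192d}.
That is 13 commits.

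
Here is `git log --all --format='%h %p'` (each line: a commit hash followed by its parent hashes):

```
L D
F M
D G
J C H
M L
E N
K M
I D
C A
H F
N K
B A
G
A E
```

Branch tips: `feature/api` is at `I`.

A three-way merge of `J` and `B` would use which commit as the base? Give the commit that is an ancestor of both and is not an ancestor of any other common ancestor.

Ancestors of J: {A, C, D, E, F, G, H, J, K, L, M, N}.
Ancestors of B: {A, B, D, E, G, K, L, M, N}.
Common ancestors: {A, D, E, G, K, L, M, N}.
Among these, A is not an ancestor of any other common ancestor — it is the merge base.

A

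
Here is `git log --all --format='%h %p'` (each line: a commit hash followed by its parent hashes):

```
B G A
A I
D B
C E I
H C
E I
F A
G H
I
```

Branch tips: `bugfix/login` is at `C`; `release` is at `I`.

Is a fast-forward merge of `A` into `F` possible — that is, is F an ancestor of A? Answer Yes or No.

No

A fast-forward from F to A is possible iff F is an ancestor of A.
Ancestors of A: {A, I}.
F is not among them, so fast-forward is not possible.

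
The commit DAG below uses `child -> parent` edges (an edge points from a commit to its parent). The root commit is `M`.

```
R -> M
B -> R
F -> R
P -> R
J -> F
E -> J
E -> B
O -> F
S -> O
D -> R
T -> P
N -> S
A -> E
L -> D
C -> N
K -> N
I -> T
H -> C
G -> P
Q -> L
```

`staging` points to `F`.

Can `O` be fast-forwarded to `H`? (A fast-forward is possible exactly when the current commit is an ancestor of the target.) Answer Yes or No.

Yes

A fast-forward from O to H is possible iff O is an ancestor of H.
Ancestors of H: {C, F, H, M, N, O, R, S}.
O is among them, so fast-forward is possible.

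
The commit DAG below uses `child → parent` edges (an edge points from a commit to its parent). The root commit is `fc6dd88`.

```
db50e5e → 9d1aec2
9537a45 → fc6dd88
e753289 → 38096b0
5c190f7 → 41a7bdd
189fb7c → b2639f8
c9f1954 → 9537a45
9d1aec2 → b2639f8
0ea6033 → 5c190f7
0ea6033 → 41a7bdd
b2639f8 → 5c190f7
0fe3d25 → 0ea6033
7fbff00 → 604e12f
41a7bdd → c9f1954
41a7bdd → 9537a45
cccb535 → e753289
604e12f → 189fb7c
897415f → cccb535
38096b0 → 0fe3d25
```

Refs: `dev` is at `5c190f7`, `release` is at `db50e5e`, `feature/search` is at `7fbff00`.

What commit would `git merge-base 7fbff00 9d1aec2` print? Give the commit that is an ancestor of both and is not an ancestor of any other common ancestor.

b2639f8

Ancestors of 7fbff00: {189fb7c, 41a7bdd, 5c190f7, 604e12f, 7fbff00, 9537a45, b2639f8, c9f1954, fc6dd88}.
Ancestors of 9d1aec2: {41a7bdd, 5c190f7, 9537a45, 9d1aec2, b2639f8, c9f1954, fc6dd88}.
Common ancestors: {41a7bdd, 5c190f7, 9537a45, b2639f8, c9f1954, fc6dd88}.
Among these, b2639f8 is not an ancestor of any other common ancestor — it is the merge base.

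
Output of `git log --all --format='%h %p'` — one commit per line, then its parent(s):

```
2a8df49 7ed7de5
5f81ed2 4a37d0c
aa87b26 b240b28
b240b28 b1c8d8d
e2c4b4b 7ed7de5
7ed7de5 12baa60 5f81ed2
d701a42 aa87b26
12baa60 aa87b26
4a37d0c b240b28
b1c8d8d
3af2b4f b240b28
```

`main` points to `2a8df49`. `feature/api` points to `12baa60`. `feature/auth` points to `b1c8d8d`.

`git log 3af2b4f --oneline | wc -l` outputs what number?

3

Walking parent pointers from 3af2b4f: reachable set = {3af2b4f, b1c8d8d, b240b28}.
That is 3 commits.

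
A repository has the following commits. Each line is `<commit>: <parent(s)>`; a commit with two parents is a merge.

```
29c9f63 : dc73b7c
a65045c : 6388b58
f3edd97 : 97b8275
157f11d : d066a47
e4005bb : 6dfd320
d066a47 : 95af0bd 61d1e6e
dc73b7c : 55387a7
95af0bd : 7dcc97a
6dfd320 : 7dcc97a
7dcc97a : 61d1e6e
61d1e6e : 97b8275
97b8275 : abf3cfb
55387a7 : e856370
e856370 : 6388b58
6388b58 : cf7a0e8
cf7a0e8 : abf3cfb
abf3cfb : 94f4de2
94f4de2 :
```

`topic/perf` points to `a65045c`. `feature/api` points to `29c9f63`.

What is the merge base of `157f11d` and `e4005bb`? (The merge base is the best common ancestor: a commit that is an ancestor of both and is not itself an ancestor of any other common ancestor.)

7dcc97a

Ancestors of 157f11d: {157f11d, 61d1e6e, 7dcc97a, 94f4de2, 95af0bd, 97b8275, abf3cfb, d066a47}.
Ancestors of e4005bb: {61d1e6e, 6dfd320, 7dcc97a, 94f4de2, 97b8275, abf3cfb, e4005bb}.
Common ancestors: {61d1e6e, 7dcc97a, 94f4de2, 97b8275, abf3cfb}.
Among these, 7dcc97a is not an ancestor of any other common ancestor — it is the merge base.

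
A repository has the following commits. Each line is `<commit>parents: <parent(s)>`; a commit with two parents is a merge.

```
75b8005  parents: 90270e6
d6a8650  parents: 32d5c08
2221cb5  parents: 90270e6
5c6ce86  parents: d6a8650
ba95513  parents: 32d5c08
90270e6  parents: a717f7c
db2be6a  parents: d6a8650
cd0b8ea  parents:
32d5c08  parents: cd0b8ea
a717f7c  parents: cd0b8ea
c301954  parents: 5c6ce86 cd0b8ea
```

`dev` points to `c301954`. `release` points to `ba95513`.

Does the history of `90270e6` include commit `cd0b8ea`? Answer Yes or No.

Yes

Ancestors of 90270e6 (commits reachable by following parents): {90270e6, a717f7c, cd0b8ea}.
cd0b8ea is in that set, so it is an ancestor of 90270e6.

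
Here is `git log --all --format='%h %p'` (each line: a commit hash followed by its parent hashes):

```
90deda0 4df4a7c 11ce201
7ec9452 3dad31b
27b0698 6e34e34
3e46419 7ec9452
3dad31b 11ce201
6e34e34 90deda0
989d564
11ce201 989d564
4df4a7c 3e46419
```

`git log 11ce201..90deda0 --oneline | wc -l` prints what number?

Reachable from 90deda0: {11ce201, 3dad31b, 3e46419, 4df4a7c, 7ec9452, 90deda0, 989d564}.
Reachable from 11ce201: {11ce201, 989d564}.
In 90deda0's history but not 11ce201's: {3dad31b, 3e46419, 4df4a7c, 7ec9452, 90deda0} — 5 commits.

5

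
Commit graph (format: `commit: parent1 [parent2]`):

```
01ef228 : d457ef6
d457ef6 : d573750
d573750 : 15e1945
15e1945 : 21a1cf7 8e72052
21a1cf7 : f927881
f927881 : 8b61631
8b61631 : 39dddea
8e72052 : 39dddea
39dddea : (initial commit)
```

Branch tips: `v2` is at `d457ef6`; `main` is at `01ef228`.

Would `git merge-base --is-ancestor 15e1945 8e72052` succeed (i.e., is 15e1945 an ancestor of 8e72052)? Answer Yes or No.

Ancestors of 8e72052: {39dddea, 8e72052}.
15e1945 is not in that set, so it is not an ancestor of 8e72052.

No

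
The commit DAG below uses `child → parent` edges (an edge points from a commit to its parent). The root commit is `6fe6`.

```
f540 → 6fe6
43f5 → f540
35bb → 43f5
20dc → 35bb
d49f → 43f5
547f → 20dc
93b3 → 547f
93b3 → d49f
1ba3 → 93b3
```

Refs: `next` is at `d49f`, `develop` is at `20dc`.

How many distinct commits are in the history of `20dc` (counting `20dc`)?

5

Walking parent pointers from 20dc: reachable set = {20dc, 35bb, 43f5, 6fe6, f540}.
That is 5 commits.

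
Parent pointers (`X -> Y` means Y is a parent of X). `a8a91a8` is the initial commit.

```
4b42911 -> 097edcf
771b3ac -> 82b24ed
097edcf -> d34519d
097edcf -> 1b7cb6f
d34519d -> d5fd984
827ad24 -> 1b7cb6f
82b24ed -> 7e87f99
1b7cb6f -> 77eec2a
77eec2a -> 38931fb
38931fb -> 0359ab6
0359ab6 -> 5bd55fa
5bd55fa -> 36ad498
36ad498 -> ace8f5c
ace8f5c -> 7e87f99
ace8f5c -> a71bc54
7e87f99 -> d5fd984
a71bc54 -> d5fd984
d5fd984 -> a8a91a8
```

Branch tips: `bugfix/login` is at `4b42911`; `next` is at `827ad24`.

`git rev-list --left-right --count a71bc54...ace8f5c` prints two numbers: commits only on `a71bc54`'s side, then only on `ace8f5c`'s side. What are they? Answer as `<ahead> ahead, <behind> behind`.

0 ahead, 2 behind

Reachable from a71bc54: {a71bc54, a8a91a8, d5fd984}.
Reachable from ace8f5c: {7e87f99, a71bc54, a8a91a8, ace8f5c, d5fd984}.
Only in a71bc54's history (ahead): {} — 0.
Only in ace8f5c's history (behind): {7e87f99, ace8f5c} — 2.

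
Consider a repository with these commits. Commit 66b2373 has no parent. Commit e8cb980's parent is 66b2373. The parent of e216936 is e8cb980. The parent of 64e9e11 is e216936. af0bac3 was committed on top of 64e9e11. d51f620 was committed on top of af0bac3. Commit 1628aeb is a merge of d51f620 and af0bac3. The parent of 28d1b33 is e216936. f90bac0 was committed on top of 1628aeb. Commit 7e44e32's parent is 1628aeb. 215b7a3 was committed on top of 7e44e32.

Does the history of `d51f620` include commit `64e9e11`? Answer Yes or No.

Ancestors of d51f620 (commits reachable by following parents): {64e9e11, 66b2373, af0bac3, d51f620, e216936, e8cb980}.
64e9e11 is in that set, so it is an ancestor of d51f620.

Yes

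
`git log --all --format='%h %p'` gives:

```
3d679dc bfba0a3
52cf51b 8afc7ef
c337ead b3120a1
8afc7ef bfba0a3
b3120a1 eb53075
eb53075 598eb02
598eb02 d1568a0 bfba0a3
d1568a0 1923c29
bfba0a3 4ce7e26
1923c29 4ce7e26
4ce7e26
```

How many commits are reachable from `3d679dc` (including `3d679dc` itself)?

Walking parent pointers from 3d679dc: reachable set = {3d679dc, 4ce7e26, bfba0a3}.
That is 3 commits.

3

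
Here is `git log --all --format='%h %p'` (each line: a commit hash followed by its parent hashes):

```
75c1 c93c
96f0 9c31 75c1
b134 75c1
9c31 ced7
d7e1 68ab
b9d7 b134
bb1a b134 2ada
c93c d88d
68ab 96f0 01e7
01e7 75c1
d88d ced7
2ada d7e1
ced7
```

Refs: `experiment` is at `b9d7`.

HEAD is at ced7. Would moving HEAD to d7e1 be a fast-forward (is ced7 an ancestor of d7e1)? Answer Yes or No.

A fast-forward from ced7 to d7e1 is possible iff ced7 is an ancestor of d7e1.
Ancestors of d7e1: {01e7, 68ab, 75c1, 96f0, 9c31, c93c, ced7, d7e1, d88d}.
ced7 is among them, so fast-forward is possible.

Yes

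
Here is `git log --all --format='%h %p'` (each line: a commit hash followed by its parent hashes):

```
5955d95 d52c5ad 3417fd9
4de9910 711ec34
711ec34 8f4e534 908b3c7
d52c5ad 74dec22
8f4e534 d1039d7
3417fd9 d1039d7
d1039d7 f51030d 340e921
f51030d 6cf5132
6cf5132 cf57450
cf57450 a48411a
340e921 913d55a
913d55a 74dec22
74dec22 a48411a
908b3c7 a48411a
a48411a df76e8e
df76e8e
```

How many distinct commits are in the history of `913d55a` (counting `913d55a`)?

4

Walking parent pointers from 913d55a: reachable set = {74dec22, 913d55a, a48411a, df76e8e}.
That is 4 commits.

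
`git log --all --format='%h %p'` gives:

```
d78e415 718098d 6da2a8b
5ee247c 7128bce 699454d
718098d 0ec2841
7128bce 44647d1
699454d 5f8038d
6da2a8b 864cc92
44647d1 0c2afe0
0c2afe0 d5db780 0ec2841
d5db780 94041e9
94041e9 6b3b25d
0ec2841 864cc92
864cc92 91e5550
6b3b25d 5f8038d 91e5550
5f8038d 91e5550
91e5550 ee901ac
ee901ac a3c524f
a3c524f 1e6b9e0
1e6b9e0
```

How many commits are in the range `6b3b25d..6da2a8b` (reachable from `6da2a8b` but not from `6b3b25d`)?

2

Reachable from 6da2a8b: {1e6b9e0, 6da2a8b, 864cc92, 91e5550, a3c524f, ee901ac}.
Reachable from 6b3b25d: {1e6b9e0, 5f8038d, 6b3b25d, 91e5550, a3c524f, ee901ac}.
In 6da2a8b's history but not 6b3b25d's: {6da2a8b, 864cc92} — 2 commits.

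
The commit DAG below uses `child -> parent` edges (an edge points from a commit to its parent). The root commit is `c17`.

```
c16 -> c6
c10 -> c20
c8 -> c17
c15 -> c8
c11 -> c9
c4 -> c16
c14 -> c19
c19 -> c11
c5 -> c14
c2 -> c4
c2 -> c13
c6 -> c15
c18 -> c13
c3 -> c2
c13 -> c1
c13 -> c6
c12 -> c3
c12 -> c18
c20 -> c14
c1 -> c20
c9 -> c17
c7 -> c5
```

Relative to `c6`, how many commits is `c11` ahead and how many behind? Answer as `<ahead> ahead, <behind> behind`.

Reachable from c11: {c11, c17, c9}.
Reachable from c6: {c15, c17, c6, c8}.
Only in c11's history (ahead): {c11, c9} — 2.
Only in c6's history (behind): {c15, c6, c8} — 3.

2 ahead, 3 behind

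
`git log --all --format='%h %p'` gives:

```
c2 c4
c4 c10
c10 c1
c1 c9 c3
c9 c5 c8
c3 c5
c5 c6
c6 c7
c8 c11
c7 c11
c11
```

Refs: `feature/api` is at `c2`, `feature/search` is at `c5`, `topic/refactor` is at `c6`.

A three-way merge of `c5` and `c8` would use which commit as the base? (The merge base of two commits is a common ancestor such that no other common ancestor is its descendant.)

Ancestors of c5: {c11, c5, c6, c7}.
Ancestors of c8: {c11, c8}.
Common ancestors: {c11}.
The only common ancestor is c11, so it is the merge base.

c11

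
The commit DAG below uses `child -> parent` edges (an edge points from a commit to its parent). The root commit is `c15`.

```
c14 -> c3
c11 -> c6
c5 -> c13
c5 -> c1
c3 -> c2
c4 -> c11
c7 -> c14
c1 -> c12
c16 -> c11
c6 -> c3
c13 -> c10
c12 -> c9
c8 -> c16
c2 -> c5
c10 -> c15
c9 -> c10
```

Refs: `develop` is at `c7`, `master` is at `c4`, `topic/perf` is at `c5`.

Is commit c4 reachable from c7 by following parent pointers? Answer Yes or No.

No

Ancestors of c7: {c1, c10, c12, c13, c14, c15, c2, c3, c5, c7, c9}.
c4 is not in that set, so it is not an ancestor of c7.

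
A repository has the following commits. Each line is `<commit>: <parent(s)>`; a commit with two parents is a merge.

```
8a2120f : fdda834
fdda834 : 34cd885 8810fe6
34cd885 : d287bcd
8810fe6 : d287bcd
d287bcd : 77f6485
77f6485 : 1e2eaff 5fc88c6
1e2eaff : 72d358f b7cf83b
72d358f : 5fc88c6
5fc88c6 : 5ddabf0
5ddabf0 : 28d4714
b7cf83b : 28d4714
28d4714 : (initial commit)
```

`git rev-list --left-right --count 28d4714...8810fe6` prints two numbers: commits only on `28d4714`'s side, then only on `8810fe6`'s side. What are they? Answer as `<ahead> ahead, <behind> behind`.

Reachable from 28d4714: {28d4714}.
Reachable from 8810fe6: {1e2eaff, 28d4714, 5ddabf0, 5fc88c6, 72d358f, 77f6485, 8810fe6, b7cf83b, d287bcd}.
Only in 28d4714's history (ahead): {} — 0.
Only in 8810fe6's history (behind): {1e2eaff, 5ddabf0, 5fc88c6, 72d358f, 77f6485, 8810fe6, b7cf83b, d287bcd} — 8.

0 ahead, 8 behind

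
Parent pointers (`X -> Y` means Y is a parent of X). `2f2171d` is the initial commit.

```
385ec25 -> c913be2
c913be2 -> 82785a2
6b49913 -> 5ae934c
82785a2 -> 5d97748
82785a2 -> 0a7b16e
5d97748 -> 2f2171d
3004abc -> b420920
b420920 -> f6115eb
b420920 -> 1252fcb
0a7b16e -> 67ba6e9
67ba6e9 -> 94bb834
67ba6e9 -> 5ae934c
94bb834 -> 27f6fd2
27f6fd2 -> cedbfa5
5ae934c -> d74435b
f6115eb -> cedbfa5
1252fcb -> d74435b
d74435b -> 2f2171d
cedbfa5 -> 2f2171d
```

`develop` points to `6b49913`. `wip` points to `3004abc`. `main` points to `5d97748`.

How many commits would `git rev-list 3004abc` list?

Walking parent pointers from 3004abc: reachable set = {1252fcb, 2f2171d, 3004abc, b420920, cedbfa5, d74435b, f6115eb}.
That is 7 commits.

7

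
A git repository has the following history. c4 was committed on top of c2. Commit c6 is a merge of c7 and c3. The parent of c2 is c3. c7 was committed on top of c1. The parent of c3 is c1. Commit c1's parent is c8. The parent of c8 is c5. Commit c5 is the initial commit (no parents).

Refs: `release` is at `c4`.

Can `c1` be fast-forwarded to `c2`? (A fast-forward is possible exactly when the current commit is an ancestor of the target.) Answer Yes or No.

A fast-forward from c1 to c2 is possible iff c1 is an ancestor of c2.
Ancestors of c2: {c1, c2, c3, c5, c8}.
c1 is among them, so fast-forward is possible.

Yes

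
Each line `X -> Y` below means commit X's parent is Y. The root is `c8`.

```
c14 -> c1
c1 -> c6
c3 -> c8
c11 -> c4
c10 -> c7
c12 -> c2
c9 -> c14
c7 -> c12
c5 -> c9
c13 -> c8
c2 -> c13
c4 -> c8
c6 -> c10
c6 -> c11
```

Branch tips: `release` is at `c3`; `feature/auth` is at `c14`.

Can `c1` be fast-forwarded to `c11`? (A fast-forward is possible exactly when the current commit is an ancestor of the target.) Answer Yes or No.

A fast-forward from c1 to c11 is possible iff c1 is an ancestor of c11.
Ancestors of c11: {c11, c4, c8}.
c1 is not among them, so fast-forward is not possible.

No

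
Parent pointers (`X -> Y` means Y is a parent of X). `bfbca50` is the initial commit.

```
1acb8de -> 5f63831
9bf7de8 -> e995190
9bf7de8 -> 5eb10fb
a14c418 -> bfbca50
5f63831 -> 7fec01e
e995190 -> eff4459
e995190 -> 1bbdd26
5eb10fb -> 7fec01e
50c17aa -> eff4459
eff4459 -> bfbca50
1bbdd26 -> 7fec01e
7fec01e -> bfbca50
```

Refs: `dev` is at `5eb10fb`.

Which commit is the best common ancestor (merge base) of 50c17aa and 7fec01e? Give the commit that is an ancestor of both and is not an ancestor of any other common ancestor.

bfbca50

Ancestors of 50c17aa: {50c17aa, bfbca50, eff4459}.
Ancestors of 7fec01e: {7fec01e, bfbca50}.
Common ancestors: {bfbca50}.
The only common ancestor is bfbca50, so it is the merge base.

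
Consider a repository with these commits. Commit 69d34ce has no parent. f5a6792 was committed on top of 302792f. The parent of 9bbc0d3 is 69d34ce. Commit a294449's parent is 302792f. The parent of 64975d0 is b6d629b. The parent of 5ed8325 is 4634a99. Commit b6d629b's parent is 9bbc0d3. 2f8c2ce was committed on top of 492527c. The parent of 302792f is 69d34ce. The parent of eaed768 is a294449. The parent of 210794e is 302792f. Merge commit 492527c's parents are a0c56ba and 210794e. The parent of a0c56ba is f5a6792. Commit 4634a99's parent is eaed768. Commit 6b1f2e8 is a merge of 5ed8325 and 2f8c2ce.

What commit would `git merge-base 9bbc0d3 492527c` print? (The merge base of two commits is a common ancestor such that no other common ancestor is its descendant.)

Ancestors of 9bbc0d3: {69d34ce, 9bbc0d3}.
Ancestors of 492527c: {210794e, 302792f, 492527c, 69d34ce, a0c56ba, f5a6792}.
Common ancestors: {69d34ce}.
The only common ancestor is 69d34ce, so it is the merge base.

69d34ce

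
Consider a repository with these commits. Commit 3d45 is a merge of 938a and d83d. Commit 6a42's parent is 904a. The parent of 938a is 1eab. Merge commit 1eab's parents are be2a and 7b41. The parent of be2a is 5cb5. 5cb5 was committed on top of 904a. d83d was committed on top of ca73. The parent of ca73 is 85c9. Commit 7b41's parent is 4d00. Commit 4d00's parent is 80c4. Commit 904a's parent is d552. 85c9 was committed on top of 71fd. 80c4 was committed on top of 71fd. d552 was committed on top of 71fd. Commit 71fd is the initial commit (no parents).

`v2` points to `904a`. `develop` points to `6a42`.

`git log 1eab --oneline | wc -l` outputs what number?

9

Walking parent pointers from 1eab: reachable set = {1eab, 4d00, 5cb5, 71fd, 7b41, 80c4, 904a, be2a, d552}.
That is 9 commits.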